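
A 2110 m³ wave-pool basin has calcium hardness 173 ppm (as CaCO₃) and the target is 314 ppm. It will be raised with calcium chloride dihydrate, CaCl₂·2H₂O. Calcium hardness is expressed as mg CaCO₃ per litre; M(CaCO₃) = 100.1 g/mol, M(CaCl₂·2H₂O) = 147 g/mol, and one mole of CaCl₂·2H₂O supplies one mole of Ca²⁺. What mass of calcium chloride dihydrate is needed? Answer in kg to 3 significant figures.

437 kg

Volume: 2110 m³ = 2,110,000 L.
Hardness to add: (314 − 173) = 141 mg/L as CaCO₃ × 2,110,000 L = 297,500 g as CaCO₃.
Moles of Ca²⁺ (1 mol Ca²⁺ ≡ 1 mol CaCO₃): 297,500 / 100.1 g/mol = 2972 mol.
Mass of CaCl₂·2H₂O: 2972 × 147 = 436,900 g.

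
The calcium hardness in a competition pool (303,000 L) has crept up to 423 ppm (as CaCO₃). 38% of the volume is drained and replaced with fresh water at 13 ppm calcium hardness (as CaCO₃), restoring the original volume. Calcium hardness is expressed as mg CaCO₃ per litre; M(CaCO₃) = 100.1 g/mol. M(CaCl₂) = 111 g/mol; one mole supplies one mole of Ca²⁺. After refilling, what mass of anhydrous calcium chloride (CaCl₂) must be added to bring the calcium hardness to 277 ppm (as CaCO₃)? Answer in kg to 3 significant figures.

After draining 38% and refilling: 423 × 0.62 + 13 × 0.38 = 267.2 ppm.
Deficit to target: 277 − 267.2 = 9.8 mg/L.
As CaCO₃: 9.8 mg/L × 303,000 L = 2969 g; ÷ 100.1 = 29.66 mol Ca²⁺.
Mass: 29.66 × 111 = 3293 g.

3.29 kg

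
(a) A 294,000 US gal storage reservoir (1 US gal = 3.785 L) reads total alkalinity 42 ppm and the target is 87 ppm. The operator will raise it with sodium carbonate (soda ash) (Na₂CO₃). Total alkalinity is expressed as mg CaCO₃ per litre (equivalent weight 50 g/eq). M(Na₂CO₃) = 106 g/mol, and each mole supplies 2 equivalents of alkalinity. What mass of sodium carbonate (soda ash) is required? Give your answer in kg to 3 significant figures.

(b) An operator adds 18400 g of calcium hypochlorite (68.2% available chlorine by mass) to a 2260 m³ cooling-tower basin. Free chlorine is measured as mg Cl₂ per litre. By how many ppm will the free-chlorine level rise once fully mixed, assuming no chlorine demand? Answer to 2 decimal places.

(a) 53.1 kg; (b) 5.55 ppm

(a) Volume: 294,000 US gal × 3.785 L/gal = 1,112,790 L.
(a) Alkalinity to add: (87 − 42) = 45 mg/L as CaCO₃ × 1,112,790 L = 50,080 g as CaCO₃.
(a) Equivalents: 50,080 g ÷ 50 g/eq = 1002 eq.
(a) Each mole of Na₂CO₃ supplies 2 eq, so 1002 / 2 = 500.8 mol.
(a) Mass: 500.8 mol × 106 g/mol = 53,080 g.

(b) Volume: 2260 m³ = 2,260,000 L.
(b) Available chlorine delivered: 18,400 g × 0.682 = 12,550 g as Cl₂.
(b) Concentration rise: 12,550 g / 2,260,000 L = 5.553 mg/L = 5.55 ppm.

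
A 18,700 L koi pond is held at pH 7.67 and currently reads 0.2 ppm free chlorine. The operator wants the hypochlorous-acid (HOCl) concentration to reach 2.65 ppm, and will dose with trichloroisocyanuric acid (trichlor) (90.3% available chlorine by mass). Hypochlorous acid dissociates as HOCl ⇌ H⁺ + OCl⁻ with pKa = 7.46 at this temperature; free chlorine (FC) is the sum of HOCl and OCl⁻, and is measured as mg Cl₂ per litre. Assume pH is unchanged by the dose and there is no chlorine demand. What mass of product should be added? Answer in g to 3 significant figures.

140 g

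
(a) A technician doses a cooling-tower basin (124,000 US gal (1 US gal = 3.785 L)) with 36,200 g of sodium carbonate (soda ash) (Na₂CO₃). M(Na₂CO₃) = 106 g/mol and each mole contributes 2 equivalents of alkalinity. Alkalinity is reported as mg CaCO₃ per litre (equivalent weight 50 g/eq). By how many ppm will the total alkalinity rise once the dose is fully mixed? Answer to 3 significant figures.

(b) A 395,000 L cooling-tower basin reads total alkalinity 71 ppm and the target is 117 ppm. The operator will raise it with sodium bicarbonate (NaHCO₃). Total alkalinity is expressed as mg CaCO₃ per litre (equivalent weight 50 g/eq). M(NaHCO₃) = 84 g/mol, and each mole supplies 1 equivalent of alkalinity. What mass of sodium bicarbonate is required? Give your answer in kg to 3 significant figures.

(a) 72.8 ppm; (b) 30.5 kg

(a) Volume: 124,000 US gal × 3.785 L/gal = 469,340 L.
(a) Moles of Na₂CO₃: 36,200 g ÷ 106 g/mol = 341.5 mol → 683 eq of alkalinity.
(a) As CaCO₃: 683 eq × 50 g/eq = 34,150 g.
(a) Rise: 34,150 g / 469,340 L × 1000 = 72.76 mg/L.

(b) Alkalinity to add: (117 − 71) = 46 mg/L as CaCO₃ × 395,000 L = 18,170 g as CaCO₃.
(b) Equivalents: 18,170 g ÷ 50 g/eq = 363.4 eq.
(b) NaHCO₃ supplies 1 eq per mole → 363.4 mol.
(b) Mass: 363.4 mol × 84 g/mol = 30,530 g.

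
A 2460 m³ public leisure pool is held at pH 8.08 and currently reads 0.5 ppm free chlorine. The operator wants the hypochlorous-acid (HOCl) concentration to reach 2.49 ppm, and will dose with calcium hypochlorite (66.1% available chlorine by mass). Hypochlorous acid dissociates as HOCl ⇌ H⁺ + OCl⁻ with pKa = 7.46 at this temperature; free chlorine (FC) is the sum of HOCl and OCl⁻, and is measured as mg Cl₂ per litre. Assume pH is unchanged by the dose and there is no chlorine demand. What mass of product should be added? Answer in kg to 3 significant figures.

46.0 kg

Volume: 2460 m³ = 2,460,000 L.
[OCl⁻]/[HOCl] = 10^(pH − pKa) = 10^(8.08 − 7.46) = 4.169; fraction as HOCl = 1/(1 + 4.169) = 0.1935.
Free chlorine required for 2.49 ppm HOCl: 2.49 / 0.1935 = 12.87 ppm.
FC to add: 12.87 − 0.5 = 12.37 mg/L as Cl₂.
Cl₂ equivalent: 12.37 mg/L × 2,460,000 L = 30,430 g.
Product at 66.1% available Cl: 30,430 / 0.661 = 46,040 g.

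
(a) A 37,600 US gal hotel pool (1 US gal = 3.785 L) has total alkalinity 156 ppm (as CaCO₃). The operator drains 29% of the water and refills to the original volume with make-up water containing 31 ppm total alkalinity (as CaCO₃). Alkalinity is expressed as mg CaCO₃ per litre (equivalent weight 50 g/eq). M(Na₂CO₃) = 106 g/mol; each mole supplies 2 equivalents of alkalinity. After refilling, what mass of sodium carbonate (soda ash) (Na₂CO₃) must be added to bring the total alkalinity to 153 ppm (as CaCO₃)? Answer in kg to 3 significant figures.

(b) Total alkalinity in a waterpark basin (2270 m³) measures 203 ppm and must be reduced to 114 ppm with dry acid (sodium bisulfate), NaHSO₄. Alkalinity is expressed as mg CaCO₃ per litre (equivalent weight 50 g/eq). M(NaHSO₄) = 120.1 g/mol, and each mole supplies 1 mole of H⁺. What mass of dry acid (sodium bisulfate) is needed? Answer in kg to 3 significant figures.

(a) 5.02 kg; (b) 485 kg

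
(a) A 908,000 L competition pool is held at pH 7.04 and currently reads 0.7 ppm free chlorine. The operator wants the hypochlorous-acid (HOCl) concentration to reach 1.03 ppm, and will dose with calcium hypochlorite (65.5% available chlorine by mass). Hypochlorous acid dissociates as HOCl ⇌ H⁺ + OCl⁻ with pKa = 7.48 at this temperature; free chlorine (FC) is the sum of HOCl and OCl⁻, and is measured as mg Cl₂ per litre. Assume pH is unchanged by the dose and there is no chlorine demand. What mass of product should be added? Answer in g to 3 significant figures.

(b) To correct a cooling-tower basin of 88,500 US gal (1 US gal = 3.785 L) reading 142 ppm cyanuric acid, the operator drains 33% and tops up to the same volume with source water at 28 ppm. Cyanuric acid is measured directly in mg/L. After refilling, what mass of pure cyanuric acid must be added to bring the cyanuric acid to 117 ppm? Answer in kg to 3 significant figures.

(a) 976 g; (b) 4.23 kg

(a) [OCl⁻]/[HOCl] = 10^(pH − pKa) = 10^(7.04 − 7.48) = 0.3631; fraction as HOCl = 1/(1 + 0.3631) = 0.7336.
(a) Free chlorine required for 1.03 ppm HOCl: 1.03 / 0.7336 = 1.404 ppm.
(a) FC to add: 1.404 − 0.7 = 0.704 mg/L as Cl₂.
(a) Cl₂ equivalent: 0.704 mg/L × 908,000 L = 639.2 g.
(a) Product at 65.5% available Cl: 639.2 / 0.655 = 975.9 g.

(b) Volume: 88,500 US gal × 3.785 L/gal = 334,972 L.
(b) After draining 33% and refilling: 142 × 0.67 + 28 × 0.33 = 104.38 ppm.
(b) Deficit to target: 117 − 104.38 = 12.62 mg/L.
(b) Mass: 12.62 mg/L × 334,972 L = 4227 g cyanuric acid.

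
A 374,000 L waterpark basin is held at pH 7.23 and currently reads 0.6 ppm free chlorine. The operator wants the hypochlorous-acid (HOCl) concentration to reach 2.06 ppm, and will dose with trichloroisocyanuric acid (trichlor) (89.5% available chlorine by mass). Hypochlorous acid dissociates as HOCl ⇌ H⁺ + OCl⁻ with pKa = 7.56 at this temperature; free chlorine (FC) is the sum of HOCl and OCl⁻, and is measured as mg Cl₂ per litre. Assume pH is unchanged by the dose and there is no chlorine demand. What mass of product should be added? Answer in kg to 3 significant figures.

1.01 kg

[OCl⁻]/[HOCl] = 10^(pH − pKa) = 10^(7.23 − 7.56) = 0.4677; fraction as HOCl = 1/(1 + 0.4677) = 0.6813.
Free chlorine required for 2.06 ppm HOCl: 2.06 / 0.6813 = 3.024 ppm.
FC to add: 3.024 − 0.6 = 2.424 mg/L as Cl₂.
Cl₂ equivalent: 2.424 mg/L × 374,000 L = 906.4 g.
Product at 89.5% available Cl: 906.4 / 0.895 = 1013 g.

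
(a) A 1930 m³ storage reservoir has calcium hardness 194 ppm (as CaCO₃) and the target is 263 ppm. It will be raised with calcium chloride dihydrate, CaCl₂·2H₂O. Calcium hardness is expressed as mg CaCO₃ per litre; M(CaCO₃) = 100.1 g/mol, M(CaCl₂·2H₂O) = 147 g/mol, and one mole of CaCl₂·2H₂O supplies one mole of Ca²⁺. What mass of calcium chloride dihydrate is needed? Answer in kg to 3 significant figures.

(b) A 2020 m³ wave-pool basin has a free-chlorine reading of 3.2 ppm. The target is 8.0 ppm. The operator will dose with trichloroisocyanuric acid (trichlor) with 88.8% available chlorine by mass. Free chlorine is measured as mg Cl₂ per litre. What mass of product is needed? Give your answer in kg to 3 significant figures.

(a) Volume: 1930 m³ = 1,930,000 L.
(a) Hardness to add: (263 − 194) = 69 mg/L as CaCO₃ × 1,930,000 L = 133,200 g as CaCO₃.
(a) Moles of Ca²⁺ (1 mol Ca²⁺ ≡ 1 mol CaCO₃): 133,200 / 100.1 g/mol = 1330 mol.
(a) Mass of CaCl₂·2H₂O: 1330 × 147 = 195,600 g.

(b) Volume: 2020 m³ = 2,020,000 L.
(b) Chlorine deficit: 8.0 − 3.2 = 4.8 ppm = 4.8 mg/L as Cl₂.
(b) Cl₂ equivalent needed: 4.8 mg/L × 2,020,000 L = 9,696,000 mg = 9696 g.
(b) Product at 88.8% available chlorine: 9696 / 0.888 = 10,920 g.

(a) 196 kg; (b) 10.9 kg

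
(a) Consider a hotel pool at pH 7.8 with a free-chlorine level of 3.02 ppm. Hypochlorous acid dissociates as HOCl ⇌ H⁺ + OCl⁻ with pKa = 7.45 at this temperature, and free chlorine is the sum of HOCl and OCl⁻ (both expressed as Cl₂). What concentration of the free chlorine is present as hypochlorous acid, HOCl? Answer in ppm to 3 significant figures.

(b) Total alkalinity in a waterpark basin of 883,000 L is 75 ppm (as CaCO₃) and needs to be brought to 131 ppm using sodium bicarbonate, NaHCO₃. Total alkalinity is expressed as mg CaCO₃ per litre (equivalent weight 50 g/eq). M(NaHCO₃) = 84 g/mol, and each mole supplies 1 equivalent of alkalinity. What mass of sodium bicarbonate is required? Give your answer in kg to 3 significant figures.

(a) 0.932 ppm; (b) 83.1 kg

(a) [OCl⁻]/[HOCl] = 10^(pH − pKa) = 10^(7.8 − 7.45) = 10^0.35 = 2.239.
(a) Fraction as HOCl = 1 / (1 + 2.239) = 0.3088.
(a) HOCl = 0.3088 × 3.02 ppm = 0.9325 ppm.

(b) Alkalinity to add: (131 − 75) = 56 mg/L as CaCO₃ × 883,000 L = 49,450 g as CaCO₃.
(b) Equivalents: 49,450 g ÷ 50 g/eq = 989 eq.
(b) NaHCO₃ supplies 1 eq per mole → 989 mol.
(b) Mass: 989 mol × 84 g/mol = 83,070 g.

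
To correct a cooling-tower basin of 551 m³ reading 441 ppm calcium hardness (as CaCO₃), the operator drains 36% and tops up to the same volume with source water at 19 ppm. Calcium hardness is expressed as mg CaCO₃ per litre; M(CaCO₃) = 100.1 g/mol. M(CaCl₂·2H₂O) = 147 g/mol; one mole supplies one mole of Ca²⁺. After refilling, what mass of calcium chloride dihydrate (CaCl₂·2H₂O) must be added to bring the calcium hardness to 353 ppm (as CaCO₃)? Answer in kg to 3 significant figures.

51.7 kg

Volume: 551 m³ = 551,000 L.
After draining 36% and refilling: 441 × 0.64 + 19 × 0.36 = 289.08 ppm.
Deficit to target: 353 − 289.08 = 63.92 mg/L.
As CaCO₃: 63.92 mg/L × 551,000 L = 35,220 g; ÷ 100.1 = 351.8 mol Ca²⁺.
Mass: 351.8 × 147 = 51,720 g.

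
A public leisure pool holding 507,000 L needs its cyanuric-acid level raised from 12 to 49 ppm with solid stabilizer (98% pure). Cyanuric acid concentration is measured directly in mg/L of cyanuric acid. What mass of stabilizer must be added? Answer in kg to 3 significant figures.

19.1 kg

CYA to add: (49 − 12) = 37 mg/L × 507,000 L = 18,760 g cyanuric acid.
At 98% purity: 18,760 / 0.98 = 19,140 g product.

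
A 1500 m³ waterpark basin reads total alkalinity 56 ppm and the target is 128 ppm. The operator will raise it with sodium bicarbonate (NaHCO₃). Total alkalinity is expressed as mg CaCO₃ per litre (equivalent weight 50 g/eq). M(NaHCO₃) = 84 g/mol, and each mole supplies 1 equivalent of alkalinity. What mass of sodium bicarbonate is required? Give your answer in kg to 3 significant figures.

181 kg

Volume: 1500 m³ = 1,500,000 L.
Alkalinity to add: (128 − 56) = 72 mg/L as CaCO₃ × 1,500,000 L = 108,000 g as CaCO₃.
Equivalents: 108,000 g ÷ 50 g/eq = 2160 eq.
NaHCO₃ supplies 1 eq per mole → 2160 mol.
Mass: 2160 mol × 84 g/mol = 181,400 g.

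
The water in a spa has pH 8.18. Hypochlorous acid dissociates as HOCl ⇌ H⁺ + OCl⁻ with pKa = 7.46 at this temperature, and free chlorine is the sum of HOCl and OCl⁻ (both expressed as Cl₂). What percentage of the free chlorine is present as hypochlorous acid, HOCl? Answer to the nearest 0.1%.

16.0%

[OCl⁻]/[HOCl] = 10^(pH − pKa) = 10^(8.18 − 7.46) = 10^0.72 = 5.248.
Fraction as HOCl = 1 / (1 + 5.248) = 0.16.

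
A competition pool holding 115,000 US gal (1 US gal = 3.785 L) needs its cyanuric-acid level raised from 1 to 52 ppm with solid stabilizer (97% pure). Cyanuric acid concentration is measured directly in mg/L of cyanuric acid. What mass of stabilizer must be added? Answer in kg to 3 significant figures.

Volume: 115,000 US gal × 3.785 L/gal = 435,275 L.
CYA to add: (52 − 1) = 51 mg/L × 435,275 L = 22,200 g cyanuric acid.
At 97% purity: 22,200 / 0.97 = 22,890 g product.

22.9 kg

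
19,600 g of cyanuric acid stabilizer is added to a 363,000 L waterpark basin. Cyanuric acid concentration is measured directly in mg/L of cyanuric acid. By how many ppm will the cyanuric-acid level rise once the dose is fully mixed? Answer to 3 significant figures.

54.0 ppm

Rise: 19,600 g / 363,000 L × 1000 = 53.99 mg/L.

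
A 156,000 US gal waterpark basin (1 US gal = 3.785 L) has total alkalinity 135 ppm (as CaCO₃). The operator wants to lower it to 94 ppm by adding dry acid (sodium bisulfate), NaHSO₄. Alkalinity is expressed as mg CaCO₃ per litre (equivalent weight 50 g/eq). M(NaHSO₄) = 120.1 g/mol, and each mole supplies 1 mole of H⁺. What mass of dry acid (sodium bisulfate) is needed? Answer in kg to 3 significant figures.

58.1 kg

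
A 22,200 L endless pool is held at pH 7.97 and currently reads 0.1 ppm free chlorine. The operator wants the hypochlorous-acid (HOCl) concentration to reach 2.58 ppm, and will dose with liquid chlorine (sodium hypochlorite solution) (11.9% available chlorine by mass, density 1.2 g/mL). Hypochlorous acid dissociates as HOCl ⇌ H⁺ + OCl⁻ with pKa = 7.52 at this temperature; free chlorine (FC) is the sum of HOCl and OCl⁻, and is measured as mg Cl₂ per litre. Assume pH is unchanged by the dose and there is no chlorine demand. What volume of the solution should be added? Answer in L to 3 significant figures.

1.52 L

[OCl⁻]/[HOCl] = 10^(pH − pKa) = 10^(7.97 − 7.52) = 2.818; fraction as HOCl = 1/(1 + 2.818) = 0.2619.
Free chlorine required for 2.58 ppm HOCl: 2.58 / 0.2619 = 9.851 ppm.
FC to add: 9.851 − 0.1 = 9.751 mg/L as Cl₂.
Cl₂ equivalent: 9.751 mg/L × 22,200 L = 216.5 g.
Product at 11.9% available Cl: 216.5 / 0.119 = 1819 g.
Volume: 1819 g ÷ 1.2 g/mL = 1516 mL.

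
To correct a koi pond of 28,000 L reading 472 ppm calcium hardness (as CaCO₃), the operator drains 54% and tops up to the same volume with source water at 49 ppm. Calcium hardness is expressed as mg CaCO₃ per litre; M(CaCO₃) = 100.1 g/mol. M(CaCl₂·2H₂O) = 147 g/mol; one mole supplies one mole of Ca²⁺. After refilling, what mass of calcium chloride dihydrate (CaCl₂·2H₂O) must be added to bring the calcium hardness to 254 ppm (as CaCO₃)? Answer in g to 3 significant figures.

428 g

After draining 54% and refilling: 472 × 0.46 + 49 × 0.54 = 243.58 ppm.
Deficit to target: 254 − 243.58 = 10.42 mg/L.
As CaCO₃: 10.42 mg/L × 28,000 L = 291.8 g; ÷ 100.1 = 2.915 mol Ca²⁺.
Mass: 2.915 × 147 = 428.5 g.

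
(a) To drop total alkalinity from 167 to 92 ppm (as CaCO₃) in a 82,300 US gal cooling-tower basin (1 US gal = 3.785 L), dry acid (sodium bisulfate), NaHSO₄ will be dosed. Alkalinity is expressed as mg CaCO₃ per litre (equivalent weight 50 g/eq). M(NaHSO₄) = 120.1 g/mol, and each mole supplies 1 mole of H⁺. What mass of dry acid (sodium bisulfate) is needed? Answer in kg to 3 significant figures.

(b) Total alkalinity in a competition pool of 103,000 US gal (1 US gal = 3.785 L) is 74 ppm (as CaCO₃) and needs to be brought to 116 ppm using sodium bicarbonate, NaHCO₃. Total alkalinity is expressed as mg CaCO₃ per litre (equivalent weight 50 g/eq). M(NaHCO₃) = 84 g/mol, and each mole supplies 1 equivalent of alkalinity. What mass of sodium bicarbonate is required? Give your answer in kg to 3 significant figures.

(a) Volume: 82,300 US gal × 3.785 L/gal = 311,506 L.
(a) Alkalinity to neutralize: (167 − 92) = 75 mg/L as CaCO₃ × 311,506 L = 23,360 g as CaCO₃.
(a) Equivalents of H⁺ required: 23,360 ÷ 50 g/eq = 467.3 eq = 467.3 mol NaHSO₄.
(a) Mass of NaHSO₄: 467.3 × 120.1 = 56,120 g.

(b) Volume: 103,000 US gal × 3.785 L/gal = 389,855 L.
(b) Alkalinity to add: (116 − 74) = 42 mg/L as CaCO₃ × 389,855 L = 16,370 g as CaCO₃.
(b) Equivalents: 16,370 g ÷ 50 g/eq = 327.5 eq.
(b) NaHCO₃ supplies 1 eq per mole → 327.5 mol.
(b) Mass: 327.5 mol × 84 g/mol = 27,510 g.

(a) 56.1 kg; (b) 27.5 kg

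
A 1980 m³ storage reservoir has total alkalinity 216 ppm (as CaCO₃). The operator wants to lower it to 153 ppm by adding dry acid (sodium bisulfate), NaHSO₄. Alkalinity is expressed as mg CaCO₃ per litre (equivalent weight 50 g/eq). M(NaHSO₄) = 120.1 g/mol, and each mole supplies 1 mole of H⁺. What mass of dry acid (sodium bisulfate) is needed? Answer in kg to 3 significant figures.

300 kg

Volume: 1980 m³ = 1,980,000 L.
Alkalinity to neutralize: (216 − 153) = 63 mg/L as CaCO₃ × 1,980,000 L = 124,700 g as CaCO₃.
Equivalents of H⁺ required: 124,700 ÷ 50 g/eq = 2495 eq = 2495 mol NaHSO₄.
Mass of NaHSO₄: 2495 × 120.1 = 299,600 g.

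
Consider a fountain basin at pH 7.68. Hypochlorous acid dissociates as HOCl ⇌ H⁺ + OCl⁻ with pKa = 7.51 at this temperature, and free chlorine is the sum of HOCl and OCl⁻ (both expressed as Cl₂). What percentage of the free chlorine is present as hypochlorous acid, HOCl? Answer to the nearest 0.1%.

40.3%

[OCl⁻]/[HOCl] = 10^(pH − pKa) = 10^(7.68 − 7.51) = 10^0.17 = 1.479.
Fraction as HOCl = 1 / (1 + 1.479) = 0.4034.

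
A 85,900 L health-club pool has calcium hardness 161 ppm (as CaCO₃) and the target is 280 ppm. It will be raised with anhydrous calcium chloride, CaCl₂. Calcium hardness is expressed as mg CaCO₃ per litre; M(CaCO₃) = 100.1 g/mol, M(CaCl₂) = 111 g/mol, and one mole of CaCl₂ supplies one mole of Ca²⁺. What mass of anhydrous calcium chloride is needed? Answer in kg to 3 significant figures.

Hardness to add: (280 − 161) = 119 mg/L as CaCO₃ × 85,900 L = 10,220 g as CaCO₃.
Moles of Ca²⁺ (1 mol Ca²⁺ ≡ 1 mol CaCO₃): 10,220 / 100.1 g/mol = 102.1 mol.
Mass of CaCl₂: 102.1 × 111 = 11,340 g.

11.3 kg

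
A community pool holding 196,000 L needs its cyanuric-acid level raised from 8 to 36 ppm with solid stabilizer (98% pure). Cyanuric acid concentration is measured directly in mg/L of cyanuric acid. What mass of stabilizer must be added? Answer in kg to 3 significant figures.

CYA to add: (36 − 8) = 28 mg/L × 196,000 L = 5488 g cyanuric acid.
At 98% purity: 5488 / 0.98 = 5600 g product.

5.60 kg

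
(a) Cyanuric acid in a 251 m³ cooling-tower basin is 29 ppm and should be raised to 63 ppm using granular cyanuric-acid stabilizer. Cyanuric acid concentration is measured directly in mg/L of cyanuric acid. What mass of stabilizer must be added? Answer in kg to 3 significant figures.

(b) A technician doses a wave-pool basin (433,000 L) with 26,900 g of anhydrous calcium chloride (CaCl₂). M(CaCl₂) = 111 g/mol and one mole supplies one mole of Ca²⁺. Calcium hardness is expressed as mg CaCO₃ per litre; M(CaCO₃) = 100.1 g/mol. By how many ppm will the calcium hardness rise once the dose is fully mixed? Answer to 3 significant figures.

(a) Volume: 251 m³ = 251,000 L.
(a) CYA to add: (63 − 29) = 34 mg/L × 251,000 L = 8534 g cyanuric acid.

(b) Moles of Ca²⁺: 26,900 g ÷ 111 g/mol = 242.3 mol.
(b) As CaCO₃: 242.3 mol × 100.1 g/mol = 24,260 g.
(b) Rise: 24,260 g / 433,000 L × 1000 = 56.02 mg/L.

(a) 8.53 kg; (b) 56.0 ppm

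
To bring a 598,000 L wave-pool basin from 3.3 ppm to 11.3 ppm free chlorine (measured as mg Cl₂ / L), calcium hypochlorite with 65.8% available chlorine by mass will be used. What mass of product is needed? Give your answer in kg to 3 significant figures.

7.27 kg

Chlorine deficit: 11.3 − 3.3 = 8 ppm = 8 mg/L as Cl₂.
Cl₂ equivalent needed: 8 mg/L × 598,000 L = 4,784,000 mg = 4784 g.
Product at 65.8% available chlorine: 4784 / 0.658 = 7271 g.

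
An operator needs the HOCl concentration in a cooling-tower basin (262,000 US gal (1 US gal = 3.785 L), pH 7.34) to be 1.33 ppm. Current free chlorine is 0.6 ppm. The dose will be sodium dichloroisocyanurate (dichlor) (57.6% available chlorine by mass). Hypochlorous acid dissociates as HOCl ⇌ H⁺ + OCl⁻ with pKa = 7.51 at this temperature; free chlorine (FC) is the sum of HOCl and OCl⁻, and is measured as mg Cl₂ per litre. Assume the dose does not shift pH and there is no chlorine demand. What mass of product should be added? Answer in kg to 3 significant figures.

Volume: 262,000 US gal × 3.785 L/gal = 991,670 L.
[OCl⁻]/[HOCl] = 10^(pH − pKa) = 10^(7.34 − 7.51) = 0.6761; fraction as HOCl = 1/(1 + 0.6761) = 0.5966.
Free chlorine required for 1.33 ppm HOCl: 1.33 / 0.5966 = 2.229 ppm.
FC to add: 2.229 − 0.6 = 1.629 mg/L as Cl₂.
Cl₂ equivalent: 1.629 mg/L × 991,670 L = 1616 g.
Product at 57.6% available Cl: 1616 / 0.576 = 2805 g.

2.80 kg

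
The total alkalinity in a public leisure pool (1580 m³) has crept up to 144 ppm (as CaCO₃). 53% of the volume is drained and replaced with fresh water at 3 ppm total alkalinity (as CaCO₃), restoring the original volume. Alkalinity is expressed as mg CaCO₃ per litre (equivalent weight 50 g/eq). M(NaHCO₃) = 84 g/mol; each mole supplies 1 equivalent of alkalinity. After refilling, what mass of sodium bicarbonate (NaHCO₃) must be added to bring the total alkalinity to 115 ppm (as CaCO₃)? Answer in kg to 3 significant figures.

Volume: 1580 m³ = 1,580,000 L.
After draining 53% and refilling: 144 × 0.47 + 3 × 0.53 = 69.27 ppm.
Deficit to target: 115 − 69.27 = 45.73 mg/L.
As CaCO₃: 45.73 mg/L × 1,580,000 L = 72,250 g; ÷ 50 g/eq ÷ 1 = 1445 mol NaHCO₃.
Mass: 1445 × 84 = 121,400 g.

121 kg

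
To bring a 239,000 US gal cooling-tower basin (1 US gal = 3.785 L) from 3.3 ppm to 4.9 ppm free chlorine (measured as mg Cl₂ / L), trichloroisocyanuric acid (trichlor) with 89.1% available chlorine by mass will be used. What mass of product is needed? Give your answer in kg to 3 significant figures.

1.62 kg

Volume: 239,000 US gal × 3.785 L/gal = 904,615 L.
Chlorine deficit: 4.9 − 3.3 = 1.6 ppm = 1.6 mg/L as Cl₂.
Cl₂ equivalent needed: 1.6 mg/L × 904,615 L = 1,447,000 mg = 1447 g.
Product at 89.1% available chlorine: 1447 / 0.891 = 1624 g.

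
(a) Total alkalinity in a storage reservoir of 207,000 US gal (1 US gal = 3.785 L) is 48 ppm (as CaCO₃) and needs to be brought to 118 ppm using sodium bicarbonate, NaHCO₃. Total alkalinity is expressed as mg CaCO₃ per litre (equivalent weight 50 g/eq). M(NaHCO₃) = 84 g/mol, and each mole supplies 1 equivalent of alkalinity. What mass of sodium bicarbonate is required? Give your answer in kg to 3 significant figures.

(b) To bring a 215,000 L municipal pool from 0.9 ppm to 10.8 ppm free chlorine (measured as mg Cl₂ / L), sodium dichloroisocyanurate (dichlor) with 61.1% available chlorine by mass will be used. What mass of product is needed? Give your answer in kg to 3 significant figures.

(a) Volume: 207,000 US gal × 3.785 L/gal = 783,495 L.
(a) Alkalinity to add: (118 − 48) = 70 mg/L as CaCO₃ × 783,495 L = 54,840 g as CaCO₃.
(a) Equivalents: 54,840 g ÷ 50 g/eq = 1097 eq.
(a) NaHCO₃ supplies 1 eq per mole → 1097 mol.
(a) Mass: 1097 mol × 84 g/mol = 92,140 g.

(b) Chlorine deficit: 10.8 − 0.9 = 9.9 ppm = 9.9 mg/L as Cl₂.
(b) Cl₂ equivalent needed: 9.9 mg/L × 215,000 L = 2,128,000 mg = 2128 g.
(b) Product at 61.1% available chlorine: 2128 / 0.611 = 3484 g.

(a) 92.1 kg; (b) 3.48 kg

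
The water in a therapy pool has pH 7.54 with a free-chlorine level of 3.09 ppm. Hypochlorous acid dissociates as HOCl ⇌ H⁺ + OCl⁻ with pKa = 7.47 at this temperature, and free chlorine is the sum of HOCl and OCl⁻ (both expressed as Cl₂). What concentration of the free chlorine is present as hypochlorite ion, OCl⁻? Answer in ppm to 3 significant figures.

1.67 ppm

[OCl⁻]/[HOCl] = 10^(pH − pKa) = 10^(7.54 − 7.47) = 10^0.07 = 1.175.
Fraction as HOCl = 1 / (1 + 1.175) = 0.4598.
OCl⁻ = (1 − 0.4598) × 3.09 ppm = 1.669 ppm.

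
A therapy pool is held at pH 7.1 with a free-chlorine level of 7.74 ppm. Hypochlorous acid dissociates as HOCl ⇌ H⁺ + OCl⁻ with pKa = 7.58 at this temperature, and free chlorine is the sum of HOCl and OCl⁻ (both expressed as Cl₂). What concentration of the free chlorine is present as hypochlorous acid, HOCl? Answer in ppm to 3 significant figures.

5.81 ppm

[OCl⁻]/[HOCl] = 10^(pH − pKa) = 10^(7.1 − 7.58) = 10^-0.48 = 0.3311.
Fraction as HOCl = 1 / (1 + 0.3311) = 0.7512.
HOCl = 0.7512 × 7.74 ppm = 5.815 ppm.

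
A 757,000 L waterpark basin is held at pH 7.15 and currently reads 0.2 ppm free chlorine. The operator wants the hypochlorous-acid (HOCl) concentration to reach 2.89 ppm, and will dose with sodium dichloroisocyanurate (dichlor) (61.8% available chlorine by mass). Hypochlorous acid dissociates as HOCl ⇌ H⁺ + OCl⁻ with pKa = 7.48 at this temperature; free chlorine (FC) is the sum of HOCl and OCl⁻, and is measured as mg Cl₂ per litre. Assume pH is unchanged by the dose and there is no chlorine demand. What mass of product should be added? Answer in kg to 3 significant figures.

[OCl⁻]/[HOCl] = 10^(pH − pKa) = 10^(7.15 − 7.48) = 0.4677; fraction as HOCl = 1/(1 + 0.4677) = 0.6813.
Free chlorine required for 2.89 ppm HOCl: 2.89 / 0.6813 = 4.242 ppm.
FC to add: 4.242 − 0.2 = 4.042 mg/L as Cl₂.
Cl₂ equivalent: 4.042 mg/L × 757,000 L = 3060 g.
Product at 61.8% available Cl: 3060 / 0.618 = 4951 g.

4.95 kg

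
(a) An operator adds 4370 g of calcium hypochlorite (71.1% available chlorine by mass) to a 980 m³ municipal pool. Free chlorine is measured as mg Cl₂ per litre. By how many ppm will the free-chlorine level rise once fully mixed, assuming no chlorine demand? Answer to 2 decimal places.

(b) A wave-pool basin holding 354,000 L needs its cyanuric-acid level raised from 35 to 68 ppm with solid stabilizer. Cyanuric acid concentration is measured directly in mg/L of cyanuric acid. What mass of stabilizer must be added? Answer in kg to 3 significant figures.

(a) 3.17 ppm; (b) 11.7 kg

(a) Volume: 980 m³ = 980,000 L.
(a) Available chlorine delivered: 4370 g × 0.711 = 3107 g as Cl₂.
(a) Concentration rise: 3107 g / 980,000 L = 3.17 mg/L = 3.17 ppm.

(b) CYA to add: (68 − 35) = 33 mg/L × 354,000 L = 11,680 g cyanuric acid.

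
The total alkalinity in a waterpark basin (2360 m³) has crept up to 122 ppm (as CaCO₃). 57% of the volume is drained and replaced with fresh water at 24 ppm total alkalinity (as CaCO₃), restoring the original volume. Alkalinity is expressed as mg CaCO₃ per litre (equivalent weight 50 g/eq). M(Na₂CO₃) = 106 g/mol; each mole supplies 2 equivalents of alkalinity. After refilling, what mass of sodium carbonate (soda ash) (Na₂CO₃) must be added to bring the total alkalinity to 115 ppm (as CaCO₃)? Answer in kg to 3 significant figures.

Volume: 2360 m³ = 2,360,000 L.
After draining 57% and refilling: 122 × 0.43 + 24 × 0.57 = 66.14 ppm.
Deficit to target: 115 − 66.14 = 48.86 mg/L.
As CaCO₃: 48.86 mg/L × 2,360,000 L = 115,300 g; ÷ 50 g/eq ÷ 2 = 1153 mol Na₂CO₃.
Mass: 1153 × 106 = 122,200 g.

122 kg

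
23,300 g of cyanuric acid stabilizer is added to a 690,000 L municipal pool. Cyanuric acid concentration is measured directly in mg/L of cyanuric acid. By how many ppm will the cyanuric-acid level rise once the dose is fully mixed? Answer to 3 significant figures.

Rise: 23,300 g / 690,000 L × 1000 = 33.77 mg/L.

33.8 ppm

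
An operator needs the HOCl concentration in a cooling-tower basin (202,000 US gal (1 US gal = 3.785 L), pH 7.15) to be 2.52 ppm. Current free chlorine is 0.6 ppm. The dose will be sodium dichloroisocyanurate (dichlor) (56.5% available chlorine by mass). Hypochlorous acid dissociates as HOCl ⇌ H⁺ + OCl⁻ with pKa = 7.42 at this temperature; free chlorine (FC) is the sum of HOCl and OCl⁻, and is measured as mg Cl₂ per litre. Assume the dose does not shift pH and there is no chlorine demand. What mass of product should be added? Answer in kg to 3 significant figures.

Volume: 202,000 US gal × 3.785 L/gal = 764,570 L.
[OCl⁻]/[HOCl] = 10^(pH − pKa) = 10^(7.15 − 7.42) = 0.537; fraction as HOCl = 1/(1 + 0.537) = 0.6506.
Free chlorine required for 2.52 ppm HOCl: 2.52 / 0.6506 = 3.873 ppm.
FC to add: 3.873 − 0.6 = 3.273 mg/L as Cl₂.
Cl₂ equivalent: 3.273 mg/L × 764,570 L = 2503 g.
Product at 56.5% available Cl: 2503 / 0.565 = 4430 g.

4.43 kg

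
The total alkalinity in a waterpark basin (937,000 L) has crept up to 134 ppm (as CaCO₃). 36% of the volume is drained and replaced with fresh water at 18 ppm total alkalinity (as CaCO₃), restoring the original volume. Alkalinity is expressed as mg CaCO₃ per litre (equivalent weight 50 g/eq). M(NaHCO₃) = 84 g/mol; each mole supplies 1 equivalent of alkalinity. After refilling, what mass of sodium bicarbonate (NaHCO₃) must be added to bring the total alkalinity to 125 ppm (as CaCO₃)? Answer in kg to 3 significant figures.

After draining 36% and refilling: 134 × 0.64 + 18 × 0.36 = 92.24 ppm.
Deficit to target: 125 − 92.24 = 32.76 mg/L.
As CaCO₃: 32.76 mg/L × 937,000 L = 30,700 g; ÷ 50 g/eq ÷ 1 = 613.9 mol NaHCO₃.
Mass: 613.9 × 84 = 51,570 g.

51.6 kg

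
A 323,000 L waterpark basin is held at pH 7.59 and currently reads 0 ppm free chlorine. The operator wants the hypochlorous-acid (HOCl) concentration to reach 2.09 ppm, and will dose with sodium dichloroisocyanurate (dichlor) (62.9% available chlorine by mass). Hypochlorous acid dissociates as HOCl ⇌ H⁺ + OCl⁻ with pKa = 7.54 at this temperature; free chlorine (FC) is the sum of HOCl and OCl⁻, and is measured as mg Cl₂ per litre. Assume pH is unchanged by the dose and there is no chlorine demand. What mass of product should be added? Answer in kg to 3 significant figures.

2.28 kg

[OCl⁻]/[HOCl] = 10^(pH − pKa) = 10^(7.59 − 7.54) = 1.122; fraction as HOCl = 1/(1 + 1.122) = 0.4712.
Free chlorine required for 2.09 ppm HOCl: 2.09 / 0.4712 = 4.435 ppm.
FC to add: 4.435 − 0 = 4.435 mg/L as Cl₂.
Cl₂ equivalent: 4.435 mg/L × 323,000 L = 1433 g.
Product at 62.9% available Cl: 1433 / 0.629 = 2277 g.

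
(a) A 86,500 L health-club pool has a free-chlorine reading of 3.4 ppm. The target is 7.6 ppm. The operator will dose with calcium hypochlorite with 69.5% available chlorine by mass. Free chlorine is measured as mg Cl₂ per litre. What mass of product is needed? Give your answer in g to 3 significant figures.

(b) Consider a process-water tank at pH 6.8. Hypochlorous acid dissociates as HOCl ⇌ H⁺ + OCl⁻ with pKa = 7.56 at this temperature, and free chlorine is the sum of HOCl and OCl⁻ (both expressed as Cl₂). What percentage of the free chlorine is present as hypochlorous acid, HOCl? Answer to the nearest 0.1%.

(a) 523 g; (b) 85.2%

(a) Chlorine deficit: 7.6 − 3.4 = 4.2 ppm = 4.2 mg/L as Cl₂.
(a) Cl₂ equivalent needed: 4.2 mg/L × 86,500 L = 363,300 mg = 363.3 g.
(a) Product at 69.5% available chlorine: 363.3 / 0.695 = 522.7 g.

(b) [OCl⁻]/[HOCl] = 10^(pH − pKa) = 10^(6.8 − 7.56) = 10^-0.76 = 0.1738.
(b) Fraction as HOCl = 1 / (1 + 0.1738) = 0.8519.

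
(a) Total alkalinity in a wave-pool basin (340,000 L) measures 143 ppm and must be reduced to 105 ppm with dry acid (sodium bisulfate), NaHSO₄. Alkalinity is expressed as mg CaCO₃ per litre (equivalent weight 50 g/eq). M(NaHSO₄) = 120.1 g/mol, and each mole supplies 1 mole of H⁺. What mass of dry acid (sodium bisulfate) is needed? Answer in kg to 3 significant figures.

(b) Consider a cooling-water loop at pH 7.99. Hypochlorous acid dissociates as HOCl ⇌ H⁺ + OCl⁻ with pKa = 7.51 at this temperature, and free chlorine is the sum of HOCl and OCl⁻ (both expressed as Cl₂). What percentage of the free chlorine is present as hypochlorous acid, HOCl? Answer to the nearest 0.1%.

(a) Alkalinity to neutralize: (143 − 105) = 38 mg/L as CaCO₃ × 340,000 L = 12,920 g as CaCO₃.
(a) Equivalents of H⁺ required: 12,920 ÷ 50 g/eq = 258.4 eq = 258.4 mol NaHSO₄.
(a) Mass of NaHSO₄: 258.4 × 120.1 = 31,030 g.

(b) [OCl⁻]/[HOCl] = 10^(pH − pKa) = 10^(7.99 − 7.51) = 10^0.48 = 3.02.
(b) Fraction as HOCl = 1 / (1 + 3.02) = 0.2488.

(a) 31.0 kg; (b) 24.9%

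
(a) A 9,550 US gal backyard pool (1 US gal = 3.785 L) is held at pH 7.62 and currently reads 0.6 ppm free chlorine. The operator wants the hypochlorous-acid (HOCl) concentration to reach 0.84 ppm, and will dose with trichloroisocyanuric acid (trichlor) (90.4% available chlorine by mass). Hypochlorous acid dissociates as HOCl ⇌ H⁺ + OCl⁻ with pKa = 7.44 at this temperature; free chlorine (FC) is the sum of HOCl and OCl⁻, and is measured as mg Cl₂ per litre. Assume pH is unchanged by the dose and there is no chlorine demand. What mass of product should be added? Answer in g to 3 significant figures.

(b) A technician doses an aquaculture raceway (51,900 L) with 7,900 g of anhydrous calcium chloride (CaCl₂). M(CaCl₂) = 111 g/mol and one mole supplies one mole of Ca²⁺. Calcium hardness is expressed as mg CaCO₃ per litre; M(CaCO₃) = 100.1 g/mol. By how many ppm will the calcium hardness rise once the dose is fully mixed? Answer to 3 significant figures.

(a) 60.4 g; (b) 137 ppm

(a) Volume: 9,550 US gal × 3.785 L/gal = 36,147 L.
(a) [OCl⁻]/[HOCl] = 10^(pH − pKa) = 10^(7.62 − 7.44) = 1.514; fraction as HOCl = 1/(1 + 1.514) = 0.3978.
(a) Free chlorine required for 0.84 ppm HOCl: 0.84 / 0.3978 = 2.111 ppm.
(a) FC to add: 2.111 − 0.6 = 1.511 mg/L as Cl₂.
(a) Cl₂ equivalent: 1.511 mg/L × 36,147 L = 54.63 g.
(a) Product at 90.4% available Cl: 54.63 / 0.904 = 60.43 g.

(b) Moles of Ca²⁺: 7,900 g ÷ 111 g/mol = 71.17 mol.
(b) As CaCO₃: 71.17 mol × 100.1 g/mol = 7124 g.
(b) Rise: 7124 g / 51,900 L × 1000 = 137.3 mg/L.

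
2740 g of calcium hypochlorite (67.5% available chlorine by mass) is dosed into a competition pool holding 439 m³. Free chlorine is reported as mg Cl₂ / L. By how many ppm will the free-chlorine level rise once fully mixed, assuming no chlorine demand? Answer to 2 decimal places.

Volume: 439 m³ = 439,000 L.
Available chlorine delivered: 2740 g × 0.675 = 1850 g as Cl₂.
Concentration rise: 1850 g / 439,000 L = 4.213 mg/L = 4.21 ppm.

4.21 ppm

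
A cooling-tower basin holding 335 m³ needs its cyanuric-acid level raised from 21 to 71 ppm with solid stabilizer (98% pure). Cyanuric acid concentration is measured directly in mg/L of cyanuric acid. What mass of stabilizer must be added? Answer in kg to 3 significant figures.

17.1 kg

Volume: 335 m³ = 335,000 L.
CYA to add: (71 − 21) = 50 mg/L × 335,000 L = 16,750 g cyanuric acid.
At 98% purity: 16,750 / 0.98 = 17,090 g product.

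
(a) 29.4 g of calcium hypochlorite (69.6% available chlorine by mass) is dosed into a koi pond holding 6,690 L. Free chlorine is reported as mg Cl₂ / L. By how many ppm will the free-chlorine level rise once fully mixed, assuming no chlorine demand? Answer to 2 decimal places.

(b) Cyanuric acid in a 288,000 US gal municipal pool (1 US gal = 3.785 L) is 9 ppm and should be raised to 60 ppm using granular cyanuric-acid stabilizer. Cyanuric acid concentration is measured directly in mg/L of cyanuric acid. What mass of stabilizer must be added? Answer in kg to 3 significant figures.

(a) 3.06 ppm; (b) 55.6 kg

(a) Available chlorine delivered: 29.4 g × 0.696 = 20.46 g as Cl₂.
(a) Concentration rise: 20.46 g / 6,690 L = 3.059 mg/L = 3.06 ppm.

(b) Volume: 288,000 US gal × 3.785 L/gal = 1,090,080 L.
(b) CYA to add: (60 − 9) = 51 mg/L × 1,090,080 L = 55,590 g cyanuric acid.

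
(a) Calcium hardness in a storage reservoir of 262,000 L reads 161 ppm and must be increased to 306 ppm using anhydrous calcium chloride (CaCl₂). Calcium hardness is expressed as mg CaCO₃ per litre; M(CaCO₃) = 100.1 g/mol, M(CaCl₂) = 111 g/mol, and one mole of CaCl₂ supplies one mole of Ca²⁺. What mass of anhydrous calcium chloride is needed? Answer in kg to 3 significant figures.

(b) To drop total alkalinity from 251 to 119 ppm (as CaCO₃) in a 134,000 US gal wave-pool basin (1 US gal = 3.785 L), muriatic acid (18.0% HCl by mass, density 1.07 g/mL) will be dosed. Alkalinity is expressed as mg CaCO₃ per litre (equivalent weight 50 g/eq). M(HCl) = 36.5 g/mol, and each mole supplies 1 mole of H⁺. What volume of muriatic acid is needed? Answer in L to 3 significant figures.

(a) 42.1 kg; (b) 254 L

(a) Hardness to add: (306 − 161) = 145 mg/L as CaCO₃ × 262,000 L = 37,990 g as CaCO₃.
(a) Moles of Ca²⁺ (1 mol Ca²⁺ ≡ 1 mol CaCO₃): 37,990 / 100.1 g/mol = 379.5 mol.
(a) Mass of CaCl₂: 379.5 × 111 = 42,130 g.

(b) Volume: 134,000 US gal × 3.785 L/gal = 507,190 L.
(b) Alkalinity to neutralize: (251 − 119) = 132 mg/L as CaCO₃ × 507,190 L = 66,950 g as CaCO₃.
(b) Equivalents of H⁺ required: 66,950 ÷ 50 g/eq = 1339 eq = 1339 mol HCl.
(b) Mass of HCl: 1339 × 36.5 = 48,870 g.
(b) Mass of 18.0% solution: 48,870 / 0.18 = 271,500 g.
(b) Volume: 271,500 g ÷ 1.07 g/mL = 253,800 mL.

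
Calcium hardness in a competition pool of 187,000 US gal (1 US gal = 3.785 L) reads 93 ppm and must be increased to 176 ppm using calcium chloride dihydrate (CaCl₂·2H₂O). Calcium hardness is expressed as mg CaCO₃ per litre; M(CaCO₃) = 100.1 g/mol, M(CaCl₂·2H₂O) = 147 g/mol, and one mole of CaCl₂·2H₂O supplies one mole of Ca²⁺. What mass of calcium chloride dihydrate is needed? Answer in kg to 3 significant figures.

Volume: 187,000 US gal × 3.785 L/gal = 707,795 L.
Hardness to add: (176 − 93) = 83 mg/L as CaCO₃ × 707,795 L = 58,750 g as CaCO₃.
Moles of Ca²⁺ (1 mol Ca²⁺ ≡ 1 mol CaCO₃): 58,750 / 100.1 g/mol = 586.9 mol.
Mass of CaCl₂·2H₂O: 586.9 × 147 = 86,270 g.

86.3 kg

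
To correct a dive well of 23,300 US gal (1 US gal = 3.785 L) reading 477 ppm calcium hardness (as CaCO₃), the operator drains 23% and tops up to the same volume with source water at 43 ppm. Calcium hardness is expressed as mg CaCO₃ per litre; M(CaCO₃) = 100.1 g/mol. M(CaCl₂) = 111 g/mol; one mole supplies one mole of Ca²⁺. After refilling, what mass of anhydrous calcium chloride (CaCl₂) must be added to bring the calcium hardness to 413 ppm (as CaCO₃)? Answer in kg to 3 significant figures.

3.50 kg

Volume: 23,300 US gal × 3.785 L/gal = 88,190 L.
After draining 23% and refilling: 477 × 0.77 + 43 × 0.23 = 377.18 ppm.
Deficit to target: 413 − 377.18 = 35.82 mg/L.
As CaCO₃: 35.82 mg/L × 88,190 L = 3159 g; ÷ 100.1 = 31.56 mol Ca²⁺.
Mass: 31.56 × 111 = 3503 g.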